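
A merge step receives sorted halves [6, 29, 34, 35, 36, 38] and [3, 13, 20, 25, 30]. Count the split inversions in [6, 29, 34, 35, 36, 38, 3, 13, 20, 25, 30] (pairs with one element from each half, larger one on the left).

For each element r of the right run, count left-run elements greater than r:
r = 3: 6, 29, 34, 35, 36, 38 → 6
r = 13: 29, 34, 35, 36, 38 → 5
r = 20: 29, 34, 35, 36, 38 → 5
r = 25: 29, 34, 35, 36, 38 → 5
r = 30: 34, 35, 36, 38 → 4
Cross-inversions: 6 + 5 + 5 + 5 + 4 = 25

25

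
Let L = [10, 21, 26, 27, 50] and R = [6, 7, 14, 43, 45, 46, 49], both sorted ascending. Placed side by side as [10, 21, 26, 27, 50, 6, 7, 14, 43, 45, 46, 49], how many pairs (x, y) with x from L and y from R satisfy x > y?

18 split inversions

Count, for every r in R, how many entries of L exceed r:
r = 6: 10, 21, 26, 27, 50 → 5
r = 7: 10, 21, 26, 27, 50 → 5
r = 14: 21, 26, 27, 50 → 4
r = 43: 50 → 1
r = 45: 50 → 1
r = 46: 50 → 1
r = 49: 50 → 1
Cross-inversions: 5 + 5 + 4 + 1 + 1 + 1 + 1 = 18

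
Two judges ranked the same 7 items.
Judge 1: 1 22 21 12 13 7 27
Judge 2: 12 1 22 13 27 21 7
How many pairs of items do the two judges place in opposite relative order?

6 discordant pairs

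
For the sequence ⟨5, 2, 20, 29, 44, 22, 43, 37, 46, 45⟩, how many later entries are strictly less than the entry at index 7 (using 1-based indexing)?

1

The element at index 7 is 43.
Elements after it: 37, 46, 45
Those smaller than 43: 37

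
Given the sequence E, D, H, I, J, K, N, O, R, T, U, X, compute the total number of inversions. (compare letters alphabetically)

1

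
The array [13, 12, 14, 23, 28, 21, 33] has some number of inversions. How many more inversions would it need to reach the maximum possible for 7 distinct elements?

18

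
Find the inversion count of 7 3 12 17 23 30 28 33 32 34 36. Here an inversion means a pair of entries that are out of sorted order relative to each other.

3 inversions

For each element, count later entries that are smaller:
7: 1
3: 0
12: 0
17: 0
23: 0
30: 1
28: 0
33: 1
32: 0
34: 0
36: 0
Sum: 1 + 0 + 0 + 0 + 0 + 1 + 0 + 1 + 0 + 0 + 0 = 3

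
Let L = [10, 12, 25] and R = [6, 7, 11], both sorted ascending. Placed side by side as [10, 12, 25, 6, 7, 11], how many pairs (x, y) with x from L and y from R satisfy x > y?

8 split inversions

Take each right-half value and tally the left-half values above it:
r = 6: 10, 12, 25 → 3
r = 7: 10, 12, 25 → 3
r = 11: 12, 25 → 2
Cross-inversions: 3 + 3 + 2 = 8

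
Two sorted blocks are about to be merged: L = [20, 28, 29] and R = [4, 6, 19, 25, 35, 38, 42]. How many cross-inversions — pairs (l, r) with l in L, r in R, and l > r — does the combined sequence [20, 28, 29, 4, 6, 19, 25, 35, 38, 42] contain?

Count, for every r in R, how many entries of L exceed r:
r = 4: 20, 28, 29 → 3
r = 6: 20, 28, 29 → 3
r = 19: 20, 28, 29 → 3
r = 25: 28, 29 → 2
r = 35: none → 0
r = 38: none → 0
r = 42: none → 0
Cross-inversions: 3 + 3 + 3 + 2 + 0 + 0 + 0 = 11

There are 11 split inversions.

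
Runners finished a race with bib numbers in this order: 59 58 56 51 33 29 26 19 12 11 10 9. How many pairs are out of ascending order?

66

Sweep left to right; for each value list the smaller values that follow it:
59 → 58, 56, 51, 33, 29, 26, 19, 12, 11, 10, 9 → 11
58 → 56, 51, 33, 29, 26, 19, 12, 11, 10, 9 → 10
56 → 51, 33, 29, 26, 19, 12, 11, 10, 9 → 9
51 → 33, 29, 26, 19, 12, 11, 10, 9 → 8
33 → 29, 26, 19, 12, 11, 10, 9 → 7
29 → 26, 19, 12, 11, 10, 9 → 6
26 → 19, 12, 11, 10, 9 → 5
19 → 12, 11, 10, 9 → 4
12 → 11, 10, 9 → 3
11 → 10, 9 → 2
10 → 9 → 1
9 → none → 0
Sum: 11 + 10 + 9 + 8 + 7 + 6 + 5 + 4 + 3 + 2 + 1 + 0 = 66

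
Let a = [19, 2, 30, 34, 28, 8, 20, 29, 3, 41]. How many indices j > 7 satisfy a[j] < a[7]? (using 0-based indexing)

The element at index 7 is 29.
Elements after it: 3, 41
Those smaller than 29: 3

1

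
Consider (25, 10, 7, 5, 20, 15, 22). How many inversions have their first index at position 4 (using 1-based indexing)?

0

The element at index 4 is 5.
Elements after it: 20, 15, 22
None of them are smaller than 5.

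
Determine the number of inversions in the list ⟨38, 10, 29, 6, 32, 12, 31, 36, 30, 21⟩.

Count, for each position, how many later elements it exceeds:
38: 9
10: 1
29: 3
6: 0
32: 4
12: 0
31: 2
36: 2
30: 1
21: 0
Sum: 9 + 1 + 3 + 0 + 4 + 0 + 2 + 2 + 1 + 0 = 22

22 inversions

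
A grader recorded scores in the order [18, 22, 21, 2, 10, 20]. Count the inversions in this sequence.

Out-of-order index pairs (1-indexed):
(1,4): 18 > 2
(1,5): 18 > 10
(2,3): 22 > 21
(2,4): 22 > 2
(2,5): 22 > 10
(2,6): 22 > 20
(3,4): 21 > 2
(3,5): 21 > 10
(3,6): 21 > 20
That's 9 pairs.

9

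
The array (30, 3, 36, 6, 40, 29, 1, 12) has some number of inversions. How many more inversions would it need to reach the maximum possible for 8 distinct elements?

12 inversions short

Maximum inversions for 8 distinct elements is C(8, 2) = 8·7/2 = 28.
Current inversions — for each element, count later smaller elements:
30: 5
3: 1
36: 4
6: 1
40: 3
29: 2
1: 0
12: 0
Current total: 5 + 1 + 4 + 1 + 3 + 2 + 0 + 0 = 16
Shortfall: 28 − 16 = 12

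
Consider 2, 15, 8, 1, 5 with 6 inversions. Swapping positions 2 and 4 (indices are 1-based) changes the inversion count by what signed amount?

Positions 2 and 4 hold 15 and 1; after swapping, the array is [2, 1, 8, 15, 5].
Element-by-element contributions:
2: 1
1: 0
8: 1
15: 1
5: 0
Sum: 1 + 0 + 1 + 1 + 0 = 3
Change: 3 − 6 = -3

-3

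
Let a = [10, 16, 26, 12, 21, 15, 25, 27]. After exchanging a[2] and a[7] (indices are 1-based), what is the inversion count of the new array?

10 inversions

Positions 2 and 7 hold 16 and 25; after swapping, the array is [10, 25, 26, 12, 21, 15, 16, 27].
Element-by-element contributions:
10 → none → 0
25 → 12, 21, 15, 16 → 4
26 → 12, 21, 15, 16 → 4
12 → none → 0
21 → 15, 16 → 2
15 → none → 0
16 → none → 0
27 → none → 0
Sum: 0 + 4 + 4 + 0 + 2 + 0 + 0 + 0 = 10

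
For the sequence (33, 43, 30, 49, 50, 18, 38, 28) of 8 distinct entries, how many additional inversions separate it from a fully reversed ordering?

12 inversions short

Maximum inversions for 8 distinct elements is C(8, 2) = 8·7/2 = 28.
Current inversions — for each element, count later smaller elements:
33: 3
43: 4
30: 2
49: 3
50: 3
18: 0
38: 1
28: 0
Current total: 3 + 4 + 2 + 3 + 3 + 0 + 1 + 0 = 16
Shortfall: 28 − 16 = 12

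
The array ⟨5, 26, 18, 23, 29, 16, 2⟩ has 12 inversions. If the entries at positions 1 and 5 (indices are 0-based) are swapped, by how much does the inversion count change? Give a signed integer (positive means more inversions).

Positions 1 and 5 hold 26 and 16; after swapping, the array is [5, 16, 18, 23, 29, 26, 2].
Sweep left to right; for each value list the smaller values that follow it:
5: 1
16: 1
18: 1
23: 1
29: 2
26: 1
2: 0
Sum: 1 + 1 + 1 + 1 + 2 + 1 + 0 = 7
Change: 7 − 12 = -5

-5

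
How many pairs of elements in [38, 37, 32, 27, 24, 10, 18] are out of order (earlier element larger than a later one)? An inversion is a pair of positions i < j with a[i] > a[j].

Count, for each position, how many later elements it exceeds:
38 → 37, 32, 27, 24, 10, 18 → 6
37 → 32, 27, 24, 10, 18 → 5
32 → 27, 24, 10, 18 → 4
27 → 24, 10, 18 → 3
24 → 10, 18 → 2
10 → none → 0
18 → none → 0
Sum: 6 + 5 + 4 + 3 + 2 + 0 + 0 = 20

20 out-of-order pairs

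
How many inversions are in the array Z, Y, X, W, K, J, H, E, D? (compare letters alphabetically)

Count, for each position, how many later elements it exceeds:
Z: 8
Y: 7
X: 6
W: 5
K: 4
J: 3
H: 2
E: 1
D: 0
Sum: 8 + 7 + 6 + 5 + 4 + 3 + 2 + 1 + 0 = 36

Inversions: 36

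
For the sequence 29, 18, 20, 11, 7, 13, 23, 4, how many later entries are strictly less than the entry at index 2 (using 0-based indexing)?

The element at index 2 is 20.
Elements after it: 11, 7, 13, 23, 4
Those smaller than 20: 11, 7, 13, 4

4 such elements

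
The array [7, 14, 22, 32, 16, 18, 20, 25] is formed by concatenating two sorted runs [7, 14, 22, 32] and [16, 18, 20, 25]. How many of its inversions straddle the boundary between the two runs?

7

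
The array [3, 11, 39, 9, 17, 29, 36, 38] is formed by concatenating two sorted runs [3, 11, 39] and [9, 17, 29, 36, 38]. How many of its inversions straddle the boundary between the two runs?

6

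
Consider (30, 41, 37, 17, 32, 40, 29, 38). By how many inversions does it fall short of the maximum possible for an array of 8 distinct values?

Maximum inversions for 8 distinct elements is C(8, 2) = 8·7/2 = 28.
Current inversions — for each element, count later smaller elements:
30: 2
41: 6
37: 3
17: 0
32: 1
40: 2
29: 0
38: 0
Current total: 2 + 6 + 3 + 0 + 1 + 2 + 0 + 0 = 14
Shortfall: 28 − 14 = 14

14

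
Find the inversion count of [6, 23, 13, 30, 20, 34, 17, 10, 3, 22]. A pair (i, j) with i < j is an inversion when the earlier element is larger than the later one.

Sweep left to right; for each value list the smaller values that follow it:
6: 1
23: 6
13: 2
30: 5
20: 3
34: 4
17: 2
10: 1
3: 0
22: 0
Sum: 1 + 6 + 2 + 5 + 3 + 4 + 2 + 1 + 0 + 0 = 24

24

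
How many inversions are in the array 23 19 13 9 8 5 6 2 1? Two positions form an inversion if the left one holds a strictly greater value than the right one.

For each element, count later entries that are smaller:
23: 8
19: 7
13: 6
9: 5
8: 4
5: 2
6: 2
2: 1
1: 0
Sum: 8 + 7 + 6 + 5 + 4 + 2 + 2 + 1 + 0 = 35

35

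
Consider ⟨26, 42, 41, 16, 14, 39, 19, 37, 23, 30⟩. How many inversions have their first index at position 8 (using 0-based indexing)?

0 such elements

The element at index 8 is 23.
Elements after it: 30
None of them are smaller than 23.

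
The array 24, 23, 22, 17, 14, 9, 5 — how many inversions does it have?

There are 21 out-of-order pairs.

Count, for each position, how many later elements it exceeds:
24 → 23, 22, 17, 14, 9, 5 → 6
23 → 22, 17, 14, 9, 5 → 5
22 → 17, 14, 9, 5 → 4
17 → 14, 9, 5 → 3
14 → 9, 5 → 2
9 → 5 → 1
5 → none → 0
Sum: 6 + 5 + 4 + 3 + 2 + 1 + 0 = 21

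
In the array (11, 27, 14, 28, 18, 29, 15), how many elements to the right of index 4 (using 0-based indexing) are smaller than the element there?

1 such element

The element at index 4 is 18.
Elements after it: 29, 15
Those smaller than 18: 15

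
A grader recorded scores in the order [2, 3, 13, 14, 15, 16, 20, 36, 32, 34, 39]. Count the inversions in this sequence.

2 inversions

Sweep left to right; for each value list the smaller values that follow it:
2 → none → 0
3 → none → 0
13 → none → 0
14 → none → 0
15 → none → 0
16 → none → 0
20 → none → 0
36 → 32, 34 → 2
32 → none → 0
34 → none → 0
39 → none → 0
Sum: 0 + 0 + 0 + 0 + 0 + 0 + 0 + 2 + 0 + 0 + 0 = 2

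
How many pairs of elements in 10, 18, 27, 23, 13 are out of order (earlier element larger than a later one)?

4 inversions

Out-of-order index pairs (1-indexed):
(2,5): 18 > 13
(3,4): 27 > 23
(3,5): 27 > 13
(4,5): 23 > 13
That's 4 pairs.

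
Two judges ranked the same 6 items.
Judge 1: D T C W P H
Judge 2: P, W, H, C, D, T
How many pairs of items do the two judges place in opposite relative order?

12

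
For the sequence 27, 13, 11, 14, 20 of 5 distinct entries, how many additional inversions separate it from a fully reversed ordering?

Maximum inversions for 5 distinct elements is C(5, 2) = 5·4/2 = 10.
Current inversions — for each element, count later smaller elements:
27: 4
13: 1
11: 0
14: 0
20: 0
Current total: 4 + 1 + 0 + 0 + 0 = 5
Shortfall: 10 − 5 = 5

5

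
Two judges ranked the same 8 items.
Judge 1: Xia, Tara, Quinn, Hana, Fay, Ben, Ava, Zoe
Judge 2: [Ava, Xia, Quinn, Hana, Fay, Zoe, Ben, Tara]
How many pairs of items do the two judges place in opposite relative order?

Assign each item its position (1..8) in the first ordering, then rewrite the second ordering as that position sequence:
positions: Xia→1, Tara→2, Quinn→3, Hana→4, Fay→5, Ben→6, Ava→7, Zoe→8
second ordering as positions: [7, 1, 3, 4, 5, 8, 6, 2]
Discordant pairs = inversions in this position sequence.
7: 1, 3, 4, 5, 6, 2 → 6
1: 0
3: 2 → 1
4: 2 → 1
5: 2 → 1
8: 6, 2 → 2
6: 2 → 1
2: 0
Total: 6 + 0 + 1 + 1 + 1 + 2 + 1 + 0 = 12

12 discordant pairs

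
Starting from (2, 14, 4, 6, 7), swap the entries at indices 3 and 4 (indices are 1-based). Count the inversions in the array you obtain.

Positions 3 and 4 hold 4 and 6; after swapping, the array is [2, 14, 6, 4, 7].
For each element, count later entries that are smaller:
2 → none → 0
14 → 6, 4, 7 → 3
6 → 4 → 1
4 → none → 0
7 → none → 0
Sum: 0 + 3 + 1 + 0 + 0 = 4

4 inversions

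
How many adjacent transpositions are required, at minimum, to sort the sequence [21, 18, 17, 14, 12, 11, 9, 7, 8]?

There are 35 adjacent swaps.

Minimum adjacent swaps = number of inversions (each swap of adjacent out-of-order elements removes one inversion and no swap can remove more).
Count inversions — for each element, later elements that are smaller:
21: 18, 17, 14, 12, 11, 9, 7, 8 → 8
18: 17, 14, 12, 11, 9, 7, 8 → 7
17: 14, 12, 11, 9, 7, 8 → 6
14: 12, 11, 9, 7, 8 → 5
12: 11, 9, 7, 8 → 4
11: 9, 7, 8 → 3
9: 7, 8 → 2
7: none → 0
8: none → 0
Total inversions: 8 + 7 + 6 + 5 + 4 + 3 + 2 + 0 + 0 = 35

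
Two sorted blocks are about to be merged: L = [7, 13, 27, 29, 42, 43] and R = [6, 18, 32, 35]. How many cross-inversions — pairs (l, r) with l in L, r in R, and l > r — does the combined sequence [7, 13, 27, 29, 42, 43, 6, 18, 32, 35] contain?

Cross-inversions: 14

Take each right-half value and tally the left-half values above it:
r = 6: 7, 13, 27, 29, 42, 43 → 6
r = 18: 27, 29, 42, 43 → 4
r = 32: 42, 43 → 2
r = 35: 42, 43 → 2
Cross-inversions: 6 + 4 + 2 + 2 = 14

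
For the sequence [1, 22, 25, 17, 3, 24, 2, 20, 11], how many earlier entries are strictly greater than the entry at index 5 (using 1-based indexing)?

The element at index 5 is 3.
Elements before it: 1, 22, 25, 17
Those larger than 3: 22, 25, 17

3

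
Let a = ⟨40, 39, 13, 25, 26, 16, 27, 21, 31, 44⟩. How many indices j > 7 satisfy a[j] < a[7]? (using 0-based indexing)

The element at index 7 is 21.
Elements after it: 31, 44
None of them are smaller than 21.

0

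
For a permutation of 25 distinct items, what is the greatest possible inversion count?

The maximum occurs when the array is in strictly decreasing order: every one of the C(25, 2) pairs is inverted.
C(25, 2) = 25·24/2 = 300

There are 300 inversions.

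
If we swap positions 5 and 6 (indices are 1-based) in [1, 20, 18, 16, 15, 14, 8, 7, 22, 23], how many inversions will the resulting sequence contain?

There are 20 inversions.

Positions 5 and 6 hold 15 and 14; after swapping, the array is [1, 20, 18, 16, 14, 15, 8, 7, 22, 23].
Count, for each position, how many later elements it exceeds:
1: 0
20: 6
18: 5
16: 4
14: 2
15: 2
8: 1
7: 0
22: 0
23: 0
Sum: 0 + 6 + 5 + 4 + 2 + 2 + 1 + 0 + 0 + 0 = 20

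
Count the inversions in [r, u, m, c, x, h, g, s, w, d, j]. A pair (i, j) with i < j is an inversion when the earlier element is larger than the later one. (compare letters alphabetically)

For each element, count later entries that are smaller:
r → m, c, h, g, d, j → 6
u → m, c, h, g, s, d, j → 7
m → c, h, g, d, j → 5
c → none → 0
x → h, g, s, w, d, j → 6
h → g, d → 2
g → d → 1
s → d, j → 2
w → d, j → 2
d → none → 0
j → none → 0
Sum: 6 + 7 + 5 + 0 + 6 + 2 + 1 + 2 + 2 + 0 + 0 = 31

There are 31 inversions.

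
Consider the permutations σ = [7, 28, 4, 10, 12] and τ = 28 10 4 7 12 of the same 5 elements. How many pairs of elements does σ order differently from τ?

4

Assign each item its position (1..5) in the first ordering, then rewrite the second ordering as that position sequence:
positions: 7→1, 28→2, 4→3, 10→4, 12→5
second ordering as positions: [2, 4, 3, 1, 5]
Discordant pairs = inversions in this position sequence.
2: 1 → 1
4: 3, 1 → 2
3: 1 → 1
1: 0
5: 0
Total: 1 + 2 + 1 + 0 + 0 = 4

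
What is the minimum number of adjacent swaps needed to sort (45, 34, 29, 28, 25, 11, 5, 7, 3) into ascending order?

35

Each adjacent swap fixes exactly one inversion, so the minimum swap count equals the number of inversions.
Count inversions — for each element, later elements that are smaller:
45: 34, 29, 28, 25, 11, 5, 7, 3 → 8
34: 29, 28, 25, 11, 5, 7, 3 → 7
29: 28, 25, 11, 5, 7, 3 → 6
28: 25, 11, 5, 7, 3 → 5
25: 11, 5, 7, 3 → 4
11: 5, 7, 3 → 3
5: 3 → 1
7: 3 → 1
3: none → 0
Total inversions: 8 + 7 + 6 + 5 + 4 + 3 + 1 + 1 + 0 = 35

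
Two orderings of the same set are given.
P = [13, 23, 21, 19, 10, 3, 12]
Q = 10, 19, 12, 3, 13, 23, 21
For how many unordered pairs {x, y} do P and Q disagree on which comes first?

Disagreeing pairs: 14

Assign each item its position (1..7) in the first ordering, then rewrite the second ordering as that position sequence:
positions: 13→1, 23→2, 21→3, 19→4, 10→5, 3→6, 12→7
second ordering as positions: [5, 4, 7, 6, 1, 2, 3]
Discordant pairs = inversions in this position sequence.
5: 4, 1, 2, 3 → 4
4: 1, 2, 3 → 3
7: 6, 1, 2, 3 → 4
6: 1, 2, 3 → 3
1: 0
2: 0
3: 0
Total: 4 + 3 + 4 + 3 + 0 + 0 + 0 = 14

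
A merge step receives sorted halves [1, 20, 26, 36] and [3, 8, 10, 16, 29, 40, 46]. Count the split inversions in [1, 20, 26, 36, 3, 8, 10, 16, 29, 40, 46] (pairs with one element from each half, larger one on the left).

Count, for every r in R, how many entries of L exceed r:
r = 3: 20, 26, 36 → 3
r = 8: 20, 26, 36 → 3
r = 10: 20, 26, 36 → 3
r = 16: 20, 26, 36 → 3
r = 29: 36 → 1
r = 40: none → 0
r = 46: none → 0
Cross-inversions: 3 + 3 + 3 + 3 + 1 + 0 + 0 = 13

There are 13 cross-inversions.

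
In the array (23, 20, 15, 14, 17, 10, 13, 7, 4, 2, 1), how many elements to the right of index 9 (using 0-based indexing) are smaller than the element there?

1

The element at index 9 is 2.
Elements after it: 1
Those smaller than 2: 1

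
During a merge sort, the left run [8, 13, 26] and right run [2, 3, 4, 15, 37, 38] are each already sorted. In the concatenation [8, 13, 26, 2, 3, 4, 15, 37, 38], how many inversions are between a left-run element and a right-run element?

Split inversions: 10

Take each right-half value and tally the left-half values above it:
r = 2: 8, 13, 26 → 3
r = 3: 8, 13, 26 → 3
r = 4: 8, 13, 26 → 3
r = 15: 26 → 1
r = 37: none → 0
r = 38: none → 0
Cross-inversions: 3 + 3 + 3 + 1 + 0 + 0 = 10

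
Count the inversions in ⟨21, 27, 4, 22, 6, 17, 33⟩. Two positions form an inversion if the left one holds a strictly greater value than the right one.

Out-of-order index pairs (1-indexed):
(1,3): 21 > 4
(1,5): 21 > 6
(1,6): 21 > 17
(2,3): 27 > 4
(2,4): 27 > 22
(2,5): 27 > 6
(2,6): 27 > 17
(4,5): 22 > 6
(4,6): 22 > 17
That's 9 pairs.

9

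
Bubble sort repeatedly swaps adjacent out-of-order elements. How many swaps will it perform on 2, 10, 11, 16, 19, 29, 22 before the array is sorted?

There is 1 swap.

Minimum adjacent swaps = number of inversions (each swap of adjacent out-of-order elements removes one inversion and no swap can remove more).
Count inversions — for each element, later elements that are smaller:
2: none → 0
10: none → 0
11: none → 0
16: none → 0
19: none → 0
29: 22 → 1
22: none → 0
Total inversions: 0 + 0 + 0 + 0 + 0 + 1 + 0 = 1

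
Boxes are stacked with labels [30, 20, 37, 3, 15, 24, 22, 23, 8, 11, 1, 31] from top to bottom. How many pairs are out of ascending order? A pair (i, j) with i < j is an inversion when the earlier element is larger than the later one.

Sweep left to right; for each value list the smaller values that follow it:
30: 9
20: 5
37: 9
3: 1
15: 3
24: 5
22: 3
23: 3
8: 1
11: 1
1: 0
31: 0
Sum: 9 + 5 + 9 + 1 + 3 + 5 + 3 + 3 + 1 + 1 + 0 + 0 = 40

40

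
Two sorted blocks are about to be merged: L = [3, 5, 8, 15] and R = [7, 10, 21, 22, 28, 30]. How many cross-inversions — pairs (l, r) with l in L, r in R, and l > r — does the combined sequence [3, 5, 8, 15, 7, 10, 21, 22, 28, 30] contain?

3

Take each right-half value and tally the left-half values above it:
r = 7: 8, 15 → 2
r = 10: 15 → 1
r = 21: none → 0
r = 22: none → 0
r = 28: none → 0
r = 30: none → 0
Cross-inversions: 2 + 1 + 0 + 0 + 0 + 0 = 3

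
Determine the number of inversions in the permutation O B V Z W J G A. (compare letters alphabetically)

Sweep left to right; for each value list the smaller values that follow it:
O → B, J, G, A → 4
B → A → 1
V → J, G, A → 3
Z → W, J, G, A → 4
W → J, G, A → 3
J → G, A → 2
G → A → 1
A → none → 0
Sum: 4 + 1 + 3 + 4 + 3 + 2 + 1 + 0 = 18

There are 18 out-of-order pairs.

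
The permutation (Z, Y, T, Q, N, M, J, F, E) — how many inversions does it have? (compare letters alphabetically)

36 inversions

Count, for each position, how many later elements it exceeds:
Z → Y, T, Q, N, M, J, F, E → 8
Y → T, Q, N, M, J, F, E → 7
T → Q, N, M, J, F, E → 6
Q → N, M, J, F, E → 5
N → M, J, F, E → 4
M → J, F, E → 3
J → F, E → 2
F → E → 1
E → none → 0
Sum: 8 + 7 + 6 + 5 + 4 + 3 + 2 + 1 + 0 = 36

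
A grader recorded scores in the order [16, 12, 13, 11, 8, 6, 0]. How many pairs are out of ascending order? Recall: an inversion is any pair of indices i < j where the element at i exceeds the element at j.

20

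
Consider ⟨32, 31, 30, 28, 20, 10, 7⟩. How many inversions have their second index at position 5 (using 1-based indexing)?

The element at index 5 is 20.
Elements before it: 32, 31, 30, 28
Those larger than 20: 32, 31, 30, 28

4 such elements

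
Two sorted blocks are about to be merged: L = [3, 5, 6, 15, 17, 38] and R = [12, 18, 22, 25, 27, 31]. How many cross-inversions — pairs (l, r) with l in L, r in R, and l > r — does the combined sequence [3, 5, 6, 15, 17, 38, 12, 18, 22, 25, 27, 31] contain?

For each element r of the right run, count left-run elements greater than r:
r = 12: 15, 17, 38 → 3
r = 18: 38 → 1
r = 22: 38 → 1
r = 25: 38 → 1
r = 27: 38 → 1
r = 31: 38 → 1
Cross-inversions: 3 + 1 + 1 + 1 + 1 + 1 = 8

8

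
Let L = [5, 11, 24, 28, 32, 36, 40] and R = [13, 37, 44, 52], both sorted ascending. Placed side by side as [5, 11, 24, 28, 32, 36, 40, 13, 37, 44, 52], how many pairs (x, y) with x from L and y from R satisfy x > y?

6 split inversions

Take each right-half value and tally the left-half values above it:
r = 13: 24, 28, 32, 36, 40 → 5
r = 37: 40 → 1
r = 44: none → 0
r = 52: none → 0
Cross-inversions: 5 + 1 + 0 + 0 = 6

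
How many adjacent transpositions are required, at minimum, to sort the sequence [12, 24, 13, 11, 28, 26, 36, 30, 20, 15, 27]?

Each adjacent swap fixes exactly one inversion, so the minimum swap count equals the number of inversions.
Count inversions — for each element, later elements that are smaller:
12: 11 → 1
24: 13, 11, 20, 15 → 4
13: 11 → 1
11: none → 0
28: 26, 20, 15, 27 → 4
26: 20, 15 → 2
36: 30, 20, 15, 27 → 4
30: 20, 15, 27 → 3
20: 15 → 1
15: none → 0
27: none → 0
Total inversions: 1 + 4 + 1 + 0 + 4 + 2 + 4 + 3 + 1 + 0 + 0 = 20

20 adjacent swaps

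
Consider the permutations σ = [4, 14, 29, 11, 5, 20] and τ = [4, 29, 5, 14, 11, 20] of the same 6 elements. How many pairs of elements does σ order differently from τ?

Assign each item its position (1..6) in the first ordering, then rewrite the second ordering as that position sequence:
positions: 4→1, 14→2, 29→3, 11→4, 5→5, 20→6
second ordering as positions: [1, 3, 5, 2, 4, 6]
Discordant pairs = inversions in this position sequence.
1: 0
3: 2 → 1
5: 2, 4 → 2
2: 0
4: 0
6: 0
Total: 0 + 1 + 2 + 0 + 0 + 0 = 3

3 discordant pairs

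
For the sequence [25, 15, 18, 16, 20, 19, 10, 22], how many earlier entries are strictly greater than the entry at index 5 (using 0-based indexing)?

2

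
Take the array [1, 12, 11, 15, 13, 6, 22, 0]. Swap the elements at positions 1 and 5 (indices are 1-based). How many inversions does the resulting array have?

Inversions: 18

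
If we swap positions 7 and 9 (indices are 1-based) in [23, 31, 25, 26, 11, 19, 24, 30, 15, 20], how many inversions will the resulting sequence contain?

Positions 7 and 9 hold 24 and 15; after swapping, the array is [23, 31, 25, 26, 11, 19, 15, 30, 24, 20].
Count, for each position, how many later elements it exceeds:
23: 4
31: 8
25: 5
26: 5
11: 0
19: 1
15: 0
30: 2
24: 1
20: 0
Sum: 4 + 8 + 5 + 5 + 0 + 1 + 0 + 2 + 1 + 0 = 26

26 inversions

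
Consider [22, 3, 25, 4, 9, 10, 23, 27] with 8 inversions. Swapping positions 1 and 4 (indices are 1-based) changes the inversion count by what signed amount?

Positions 1 and 4 hold 22 and 4; after swapping, the array is [4, 3, 25, 22, 9, 10, 23, 27].
Element-by-element contributions:
4: 1
3: 0
25: 4
22: 2
9: 0
10: 0
23: 0
27: 0
Sum: 1 + 0 + 4 + 2 + 0 + 0 + 0 + 0 = 7
Change: 7 − 8 = -1

-1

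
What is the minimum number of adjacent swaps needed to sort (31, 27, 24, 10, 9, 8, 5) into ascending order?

21 adjacent swaps

The minimum number of adjacent swaps to sort an array equals its inversion count, since every such swap removes exactly one inversion.
Count inversions — for each element, later elements that are smaller:
31: 27, 24, 10, 9, 8, 5 → 6
27: 24, 10, 9, 8, 5 → 5
24: 10, 9, 8, 5 → 4
10: 9, 8, 5 → 3
9: 8, 5 → 2
8: 5 → 1
5: none → 0
Total inversions: 6 + 5 + 4 + 3 + 2 + 1 + 0 = 21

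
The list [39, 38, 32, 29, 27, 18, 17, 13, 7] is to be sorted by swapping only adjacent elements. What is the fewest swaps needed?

36

The minimum number of adjacent swaps to sort an array equals its inversion count, since every such swap removes exactly one inversion.
Count inversions — for each element, later elements that are smaller:
39: 38, 32, 29, 27, 18, 17, 13, 7 → 8
38: 32, 29, 27, 18, 17, 13, 7 → 7
32: 29, 27, 18, 17, 13, 7 → 6
29: 27, 18, 17, 13, 7 → 5
27: 18, 17, 13, 7 → 4
18: 17, 13, 7 → 3
17: 13, 7 → 2
13: 7 → 1
7: none → 0
Total inversions: 8 + 7 + 6 + 5 + 4 + 3 + 2 + 1 + 0 = 36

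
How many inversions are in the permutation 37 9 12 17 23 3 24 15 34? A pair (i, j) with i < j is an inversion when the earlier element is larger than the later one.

Count, for each position, how many later elements it exceeds:
37 → 9, 12, 17, 23, 3, 24, 15, 34 → 8
9 → 3 → 1
12 → 3 → 1
17 → 3, 15 → 2
23 → 3, 15 → 2
3 → none → 0
24 → 15 → 1
15 → none → 0
34 → none → 0
Sum: 8 + 1 + 1 + 2 + 2 + 0 + 1 + 0 + 0 = 15

15 out-of-order pairs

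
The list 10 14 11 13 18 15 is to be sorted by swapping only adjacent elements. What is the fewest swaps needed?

3 adjacent swaps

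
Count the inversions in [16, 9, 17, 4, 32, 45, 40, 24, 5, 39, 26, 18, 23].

Element-by-element contributions:
16 → 9, 4, 5 → 3
9 → 4, 5 → 2
17 → 4, 5 → 2
4 → none → 0
32 → 24, 5, 26, 18, 23 → 5
45 → 40, 24, 5, 39, 26, 18, 23 → 7
40 → 24, 5, 39, 26, 18, 23 → 6
24 → 5, 18, 23 → 3
5 → none → 0
39 → 26, 18, 23 → 3
26 → 18, 23 → 2
18 → none → 0
23 → none → 0
Sum: 3 + 2 + 2 + 0 + 5 + 7 + 6 + 3 + 0 + 3 + 2 + 0 + 0 = 33

33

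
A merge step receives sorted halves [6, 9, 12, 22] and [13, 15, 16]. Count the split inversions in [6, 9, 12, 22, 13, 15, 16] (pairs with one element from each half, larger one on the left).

Take each right-half value and tally the left-half values above it:
r = 13: 22 → 1
r = 15: 22 → 1
r = 16: 22 → 1
Cross-inversions: 1 + 1 + 1 = 3

3 cross-inversions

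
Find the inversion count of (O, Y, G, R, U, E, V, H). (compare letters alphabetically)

For each element, count later entries that are smaller:
O: 3
Y: 6
G: 1
R: 2
U: 2
E: 0
V: 1
H: 0
Sum: 3 + 6 + 1 + 2 + 2 + 0 + 1 + 0 = 15

Inversions: 15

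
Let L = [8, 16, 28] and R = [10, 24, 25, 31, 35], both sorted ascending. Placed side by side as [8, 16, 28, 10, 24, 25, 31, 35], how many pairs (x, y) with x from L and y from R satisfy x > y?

4

For each element r of the right run, count left-run elements greater than r:
r = 10: 16, 28 → 2
r = 24: 28 → 1
r = 25: 28 → 1
r = 31: none → 0
r = 35: none → 0
Cross-inversions: 2 + 1 + 1 + 0 + 0 = 4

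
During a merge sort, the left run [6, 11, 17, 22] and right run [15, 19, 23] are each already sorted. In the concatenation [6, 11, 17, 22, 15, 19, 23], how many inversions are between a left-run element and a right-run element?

There are 3 cross-inversions.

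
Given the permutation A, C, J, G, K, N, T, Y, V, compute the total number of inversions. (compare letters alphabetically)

2 inversions

For each element, count later entries that are smaller:
A: 0
C: 0
J: 1
G: 0
K: 0
N: 0
T: 0
Y: 1
V: 0
Sum: 0 + 0 + 1 + 0 + 0 + 0 + 0 + 1 + 0 = 2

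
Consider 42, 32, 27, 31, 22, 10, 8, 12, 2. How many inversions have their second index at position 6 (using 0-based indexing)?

The element at index 6 is 8.
Elements before it: 42, 32, 27, 31, 22, 10
Those larger than 8: 42, 32, 27, 31, 22, 10

6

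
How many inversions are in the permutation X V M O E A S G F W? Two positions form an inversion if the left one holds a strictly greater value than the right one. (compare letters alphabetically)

There are 28 inversions.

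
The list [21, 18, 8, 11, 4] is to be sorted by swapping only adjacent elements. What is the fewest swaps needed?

Each adjacent swap fixes exactly one inversion, so the minimum swap count equals the number of inversions.
Count inversions — for each element, later elements that are smaller:
21: 18, 8, 11, 4 → 4
18: 8, 11, 4 → 3
8: 4 → 1
11: 4 → 1
4: none → 0
Total inversions: 4 + 3 + 1 + 1 + 0 = 9

9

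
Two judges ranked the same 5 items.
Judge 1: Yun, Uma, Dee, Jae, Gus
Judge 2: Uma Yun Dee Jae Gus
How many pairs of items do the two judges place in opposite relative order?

1 discordant pair

Assign each item its position (1..5) in the first ordering, then rewrite the second ordering as that position sequence:
positions: Yun→1, Uma→2, Dee→3, Jae→4, Gus→5
second ordering as positions: [2, 1, 3, 4, 5]
Discordant pairs = inversions in this position sequence.
2: 1 → 1
1: 0
3: 0
4: 0
5: 0
Total: 1 + 0 + 0 + 0 + 0 = 1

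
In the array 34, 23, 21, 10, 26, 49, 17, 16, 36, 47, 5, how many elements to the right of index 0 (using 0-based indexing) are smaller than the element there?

7 such elements

The element at index 0 is 34.
Elements after it: 23, 21, 10, 26, 49, 17, 16, 36, 47, 5
Those smaller than 34: 23, 21, 10, 26, 17, 16, 5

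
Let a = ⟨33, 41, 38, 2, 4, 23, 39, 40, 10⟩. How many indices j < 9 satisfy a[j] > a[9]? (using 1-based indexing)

The element at index 9 is 10.
Elements before it: 33, 41, 38, 2, 4, 23, 39, 40
Those larger than 10: 33, 41, 38, 23, 39, 40

6 such elements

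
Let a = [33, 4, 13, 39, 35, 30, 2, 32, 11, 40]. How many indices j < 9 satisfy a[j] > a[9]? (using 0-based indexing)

0 such elements

The element at index 9 is 40.
Elements before it: 33, 4, 13, 39, 35, 30, 2, 32, 11
None of them are larger than 40.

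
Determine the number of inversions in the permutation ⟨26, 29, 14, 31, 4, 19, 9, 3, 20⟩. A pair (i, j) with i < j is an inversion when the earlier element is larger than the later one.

Element-by-element contributions:
26: 6
29: 6
14: 3
31: 5
4: 1
19: 2
9: 1
3: 0
20: 0
Sum: 6 + 6 + 3 + 5 + 1 + 2 + 1 + 0 + 0 = 24

24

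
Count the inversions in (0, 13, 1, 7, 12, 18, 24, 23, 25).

Out-of-order pairs: 4

Element-by-element contributions:
0 → none → 0
13 → 1, 7, 12 → 3
1 → none → 0
7 → none → 0
12 → none → 0
18 → none → 0
24 → 23 → 1
23 → none → 0
25 → none → 0
Sum: 0 + 3 + 0 + 0 + 0 + 0 + 1 + 0 + 0 = 4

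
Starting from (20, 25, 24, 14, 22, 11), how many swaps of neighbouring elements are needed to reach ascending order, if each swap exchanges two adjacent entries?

11 adjacent swaps

Each adjacent swap fixes exactly one inversion, so the minimum swap count equals the number of inversions.
Count inversions — for each element, later elements that are smaller:
20: 14, 11 → 2
25: 24, 14, 22, 11 → 4
24: 14, 22, 11 → 3
14: 11 → 1
22: 11 → 1
11: none → 0
Total inversions: 2 + 4 + 3 + 1 + 1 + 0 = 11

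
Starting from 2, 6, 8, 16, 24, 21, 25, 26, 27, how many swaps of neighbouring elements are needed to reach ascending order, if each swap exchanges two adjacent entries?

1

Each adjacent swap fixes exactly one inversion, so the minimum swap count equals the number of inversions.
Count inversions — for each element, later elements that are smaller:
2: none → 0
6: none → 0
8: none → 0
16: none → 0
24: 21 → 1
21: none → 0
25: none → 0
26: none → 0
27: none → 0
Total inversions: 0 + 0 + 0 + 0 + 1 + 0 + 0 + 0 + 0 = 1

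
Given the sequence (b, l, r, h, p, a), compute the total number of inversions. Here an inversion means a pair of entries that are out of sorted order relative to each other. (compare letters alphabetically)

Listing every pair i<j with a[i]>a[j] (using 1-based positions):
(1,6): b > a
(2,4): l > h
(2,6): l > a
(3,4): r > h
(3,5): r > p
(3,6): r > a
(4,6): h > a
(5,6): p > a
That's 8 pairs.

8 out-of-order pairs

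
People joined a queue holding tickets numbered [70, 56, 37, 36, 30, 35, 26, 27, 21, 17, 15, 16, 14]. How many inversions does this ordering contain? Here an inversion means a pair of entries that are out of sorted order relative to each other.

Count, for each position, how many later elements it exceeds:
70 → 56, 37, 36, 30, 35, 26, 27, 21, 17, 15, 16, 14 → 12
56 → 37, 36, 30, 35, 26, 27, 21, 17, 15, 16, 14 → 11
37 → 36, 30, 35, 26, 27, 21, 17, 15, 16, 14 → 10
36 → 30, 35, 26, 27, 21, 17, 15, 16, 14 → 9
30 → 26, 27, 21, 17, 15, 16, 14 → 7
35 → 26, 27, 21, 17, 15, 16, 14 → 7
26 → 21, 17, 15, 16, 14 → 5
27 → 21, 17, 15, 16, 14 → 5
21 → 17, 15, 16, 14 → 4
17 → 15, 16, 14 → 3
15 → 14 → 1
16 → 14 → 1
14 → none → 0
Sum: 12 + 11 + 10 + 9 + 7 + 7 + 5 + 5 + 4 + 3 + 1 + 1 + 0 = 75

75 inversions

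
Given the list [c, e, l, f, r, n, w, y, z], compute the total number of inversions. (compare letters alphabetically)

Count, for each position, how many later elements it exceeds:
c: 0
e: 0
l: 1
f: 0
r: 1
n: 0
w: 0
y: 0
z: 0
Sum: 0 + 0 + 1 + 0 + 1 + 0 + 0 + 0 + 0 = 2

2 inversions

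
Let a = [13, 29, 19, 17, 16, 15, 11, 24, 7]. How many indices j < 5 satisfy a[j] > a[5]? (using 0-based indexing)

The element at index 5 is 15.
Elements before it: 13, 29, 19, 17, 16
Those larger than 15: 29, 19, 17, 16

4 such elements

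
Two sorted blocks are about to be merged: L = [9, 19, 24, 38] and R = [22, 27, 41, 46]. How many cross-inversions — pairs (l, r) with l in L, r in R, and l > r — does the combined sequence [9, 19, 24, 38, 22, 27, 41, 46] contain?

3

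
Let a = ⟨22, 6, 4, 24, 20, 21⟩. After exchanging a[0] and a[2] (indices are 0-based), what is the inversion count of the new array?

4 inversions

Positions 0 and 2 hold 22 and 4; after swapping, the array is [4, 6, 22, 24, 20, 21].
Sweep left to right; for each value list the smaller values that follow it:
4: 0
6: 0
22: 2
24: 2
20: 0
21: 0
Sum: 0 + 0 + 2 + 2 + 0 + 0 = 4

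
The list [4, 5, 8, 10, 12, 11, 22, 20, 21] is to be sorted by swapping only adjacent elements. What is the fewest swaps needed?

Minimum adjacent swaps = number of inversions (each swap of adjacent out-of-order elements removes one inversion and no swap can remove more).
Count inversions — for each element, later elements that are smaller:
4: none → 0
5: none → 0
8: none → 0
10: none → 0
12: 11 → 1
11: none → 0
22: 20, 21 → 2
20: none → 0
21: none → 0
Total inversions: 0 + 0 + 0 + 0 + 1 + 0 + 2 + 0 + 0 = 3

3 adjacent swaps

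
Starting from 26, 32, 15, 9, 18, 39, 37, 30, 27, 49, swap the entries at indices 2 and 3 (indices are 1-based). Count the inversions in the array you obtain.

Positions 2 and 3 hold 32 and 15; after swapping, the array is [26, 15, 32, 9, 18, 39, 37, 30, 27, 49].
For each element, count later entries that are smaller:
26: 3
15: 1
32: 4
9: 0
18: 0
39: 3
37: 2
30: 1
27: 0
49: 0
Sum: 3 + 1 + 4 + 0 + 0 + 3 + 2 + 1 + 0 + 0 = 14

14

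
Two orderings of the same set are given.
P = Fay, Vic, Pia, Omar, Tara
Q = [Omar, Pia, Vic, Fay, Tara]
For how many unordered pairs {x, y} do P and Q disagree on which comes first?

Assign each item its position (1..5) in the first ordering, then rewrite the second ordering as that position sequence:
positions: Fay→1, Vic→2, Pia→3, Omar→4, Tara→5
second ordering as positions: [4, 3, 2, 1, 5]
Discordant pairs = inversions in this position sequence.
4: 3, 2, 1 → 3
3: 2, 1 → 2
2: 1 → 1
1: 0
5: 0
Total: 3 + 2 + 1 + 0 + 0 = 6

6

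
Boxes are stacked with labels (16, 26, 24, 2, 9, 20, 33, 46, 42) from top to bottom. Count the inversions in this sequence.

10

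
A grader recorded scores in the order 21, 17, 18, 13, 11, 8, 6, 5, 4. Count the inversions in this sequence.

35 inversions

Sweep left to right; for each value list the smaller values that follow it:
21 → 17, 18, 13, 11, 8, 6, 5, 4 → 8
17 → 13, 11, 8, 6, 5, 4 → 6
18 → 13, 11, 8, 6, 5, 4 → 6
13 → 11, 8, 6, 5, 4 → 5
11 → 8, 6, 5, 4 → 4
8 → 6, 5, 4 → 3
6 → 5, 4 → 2
5 → 4 → 1
4 → none → 0
Sum: 8 + 6 + 6 + 5 + 4 + 3 + 2 + 1 + 0 = 35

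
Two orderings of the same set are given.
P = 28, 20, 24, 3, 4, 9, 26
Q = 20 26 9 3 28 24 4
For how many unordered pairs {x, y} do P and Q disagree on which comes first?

Assign each item its position (1..7) in the first ordering, then rewrite the second ordering as that position sequence:
positions: 28→1, 20→2, 24→3, 3→4, 4→5, 9→6, 26→7
second ordering as positions: [2, 7, 6, 4, 1, 3, 5]
Discordant pairs = inversions in this position sequence.
2: 1 → 1
7: 6, 4, 1, 3, 5 → 5
6: 4, 1, 3, 5 → 4
4: 1, 3 → 2
1: 0
3: 0
5: 0
Total: 1 + 5 + 4 + 2 + 0 + 0 + 0 = 12

12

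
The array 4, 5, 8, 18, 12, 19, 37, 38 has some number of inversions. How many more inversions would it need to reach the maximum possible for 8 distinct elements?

Maximum inversions for 8 distinct elements is C(8, 2) = 8·7/2 = 28.
Current inversions — for each element, count later smaller elements:
4: 0
5: 0
8: 0
18: 1
12: 0
19: 0
37: 0
38: 0
Current total: 0 + 0 + 0 + 1 + 0 + 0 + 0 + 0 = 1
Shortfall: 28 − 1 = 27

27 inversions short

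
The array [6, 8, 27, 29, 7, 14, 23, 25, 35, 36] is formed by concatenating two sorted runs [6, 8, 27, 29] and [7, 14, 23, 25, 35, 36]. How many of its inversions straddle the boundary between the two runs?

9

For each element r of the right run, count left-run elements greater than r:
r = 7: 8, 27, 29 → 3
r = 14: 27, 29 → 2
r = 23: 27, 29 → 2
r = 25: 27, 29 → 2
r = 35: none → 0
r = 36: none → 0
Cross-inversions: 3 + 2 + 2 + 2 + 0 + 0 = 9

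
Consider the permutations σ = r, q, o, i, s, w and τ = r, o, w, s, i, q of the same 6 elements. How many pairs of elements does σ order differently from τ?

Assign each item its position (1..6) in the first ordering, then rewrite the second ordering as that position sequence:
positions: r→1, q→2, o→3, i→4, s→5, w→6
second ordering as positions: [1, 3, 6, 5, 4, 2]
Discordant pairs = inversions in this position sequence.
1: 0
3: 2 → 1
6: 5, 4, 2 → 3
5: 4, 2 → 2
4: 2 → 1
2: 0
Total: 0 + 1 + 3 + 2 + 1 + 0 = 7

7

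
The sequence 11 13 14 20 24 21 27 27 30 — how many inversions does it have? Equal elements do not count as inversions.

1 inversion

Element-by-element contributions:
11 → none → 0
13 → none → 0
14 → none → 0
20 → none → 0
24 → 21 → 1
21 → none → 0
27 → none → 0
27 → none → 0
30 → none → 0
Sum: 0 + 0 + 0 + 0 + 1 + 0 + 0 + 0 + 0 = 1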